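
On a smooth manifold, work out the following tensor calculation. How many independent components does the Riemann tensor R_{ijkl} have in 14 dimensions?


The Riemann tensor in d dimensions has d^2(d^2 - 1)/12 independent components.
d = 14, so d^2 = 196
d^2 - 1 = 195
d^2(d^2 - 1) = 196 * 195 = 38220
Divide by 12: 38220 / 12 = 3185

3185


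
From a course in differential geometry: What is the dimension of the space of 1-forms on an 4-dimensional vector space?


The dimension of the space of p-forms on an n-dimensional space is C(n, p).
n = 4, p = 1
C(4, 1) = 4! / (1! * 3!) = 4

4


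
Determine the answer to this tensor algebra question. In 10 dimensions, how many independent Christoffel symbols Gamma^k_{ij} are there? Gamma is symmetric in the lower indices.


Christoffel symbols Gamma^k_{ij} are symmetric in i,j, so there are d * d(d+1)/2 independent symbols.
d = 10
d(d+1)/2 = 10 * 11 / 2 = 55
Total = 10 * 55 = 550

550


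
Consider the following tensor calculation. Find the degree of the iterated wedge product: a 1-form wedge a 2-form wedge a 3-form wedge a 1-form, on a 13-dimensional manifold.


The degree of a wedge product is the sum of the degrees of the individual forms.
Degrees: 1, 2, 3, 1
Total degree = 1 + 2 + 3 + 1 = 7

7


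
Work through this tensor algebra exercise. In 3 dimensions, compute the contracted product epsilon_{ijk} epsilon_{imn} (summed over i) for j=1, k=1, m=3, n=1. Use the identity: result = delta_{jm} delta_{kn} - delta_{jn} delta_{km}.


Using the identity: epsilon_{ijk} epsilon_{imn} = delta_{jm} delta_{kn} - delta_{jn} delta_{km}.
delta_{13} = 0
delta_{11} = 1
delta_{11} = 1
delta_{13} = 0
Result = 0 * 1 - 1 * 0 = 0 - 0 = 0

0


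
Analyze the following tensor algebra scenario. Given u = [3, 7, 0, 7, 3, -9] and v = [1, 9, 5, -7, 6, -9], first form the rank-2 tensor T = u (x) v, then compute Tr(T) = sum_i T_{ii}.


The outer product gives T_{ij} = u_i v_j.
The trace (contraction) is Tr(T) = sum_i T_{ii} = sum_i u_i v_i.
Diagonal entries:
T_{11} = u_1 * v_1 = 3 * 1 = 3
T_{22} = u_2 * v_2 = 7 * 9 = 63
T_{33} = u_3 * v_3 = 0 * 5 = 0
T_{44} = u_4 * v_4 = 7 * -7 = -49
T_{55} = u_5 * v_5 = 3 * 6 = 18
T_{66} = u_6 * v_6 = -9 * -9 = 81
Tr(T) = 3 + 63 + 0 + -49 + 18 + 81 = 116

116


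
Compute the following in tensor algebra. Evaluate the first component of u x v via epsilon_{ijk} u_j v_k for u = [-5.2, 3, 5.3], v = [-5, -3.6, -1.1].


(u x v)_1 = sum_{j,k} epsilon_{1jk} u_j v_k. Only permutations of (1,2,3) contribute; the two non-zero terms are:
eps_{123} u_2 v_3 = 1 * 3 * -1.1 = -3.3
eps_{132} u_3 v_2 = -1 * 5.3 * -3.6 = 19.08
(u x v)_1 = 15.78

15.78


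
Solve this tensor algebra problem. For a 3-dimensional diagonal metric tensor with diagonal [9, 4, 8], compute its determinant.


For a diagonal metric, the determinant is the product of diagonal entries.
Diagonal entries: 9, 4, 8
det(g) = 9 * 4 * 8 = 288

288


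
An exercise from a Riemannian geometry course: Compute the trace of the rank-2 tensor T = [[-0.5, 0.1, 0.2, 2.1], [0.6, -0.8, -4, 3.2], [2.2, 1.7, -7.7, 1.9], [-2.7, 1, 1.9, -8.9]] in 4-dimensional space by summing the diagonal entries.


The contraction (trace) of a rank-2 tensor is the sum of its diagonal elements.
Diagonal entries: A[1,1] = -0.5, A[2,2] = -0.8, A[3,3] = -7.7, A[4,4] = -8.9
Tr(A) = -0.5 + -0.8 + -7.7 + -8.9 = -17.9

-17.9


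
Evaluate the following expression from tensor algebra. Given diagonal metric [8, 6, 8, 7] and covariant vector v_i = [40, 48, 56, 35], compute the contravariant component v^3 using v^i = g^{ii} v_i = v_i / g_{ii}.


To raise an index with a diagonal metric: v^i = v_i / g_{ii}.
For index 3: v_3 = 56, g_{33} = 8
v^3 = 56 / 8 = 7

7


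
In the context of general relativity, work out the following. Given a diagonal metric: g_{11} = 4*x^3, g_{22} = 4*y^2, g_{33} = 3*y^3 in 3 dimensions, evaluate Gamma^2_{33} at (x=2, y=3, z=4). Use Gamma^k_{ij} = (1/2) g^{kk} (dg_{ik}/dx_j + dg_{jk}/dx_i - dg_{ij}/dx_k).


For a diagonal metric, Gamma^k_{ij} = (1/2) g^{kk} (dg_{ik}/dx_j + dg_{jk}/dx_i - dg_{ij}/dx_k).
The metric is diagonal, so g_{ab} = 0 for a != b.
At the given point: g_{11} = 32, g_{22} = 36, g_{33} = 81
g^{22} = 1/36
dg_{32}/dx_3 = 0 (off-diagonal)
dg_{32}/dx_3 = 0 (off-diagonal)
dg_{33}/dx_2 = dg_{33}/dx_2 = 81
Numerator = 0 + 0 - 81 = -81
Gamma^2_{33} = -81 / (2 * 36) = -9/8

-9/8


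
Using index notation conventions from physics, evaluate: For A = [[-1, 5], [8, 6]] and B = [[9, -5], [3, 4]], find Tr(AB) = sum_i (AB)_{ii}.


Tr(AB) = sum_i (AB)_{ii} where (AB)_{ii} = sum_k A_{ik} B_{ki}.
(AB)_{11} = -1*9 + 5*3 = 6
(AB)_{22} = 8*-5 + 6*4 = -16
Tr(AB) = 6 + -16 = -10

-10


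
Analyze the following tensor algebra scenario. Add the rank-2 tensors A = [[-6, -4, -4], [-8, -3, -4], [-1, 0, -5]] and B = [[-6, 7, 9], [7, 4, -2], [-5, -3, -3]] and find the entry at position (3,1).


Tensor addition is component-wise: (A + B)_{ij} = A_{ij} + B_{ij}.
A_{31} = -1
B_{31} = -5
(A + B)_{31} = -1 + -5 = -6

-6


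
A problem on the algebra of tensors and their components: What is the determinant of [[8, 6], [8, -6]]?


For a 2x2 matrix [[a, b], [c, d]], det = a*d - b*c.
a = 8, b = 6, c = 8, d = -6
a*d = 8 * -6 = -48
b*c = 6 * 8 = 48
det = -48 - 48 = -96

-96


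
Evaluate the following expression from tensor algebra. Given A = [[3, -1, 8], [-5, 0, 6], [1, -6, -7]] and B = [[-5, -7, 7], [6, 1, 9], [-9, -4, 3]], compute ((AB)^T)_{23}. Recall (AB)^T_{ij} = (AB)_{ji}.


(AB)^T_{ij} = (AB)_{ji} = sum_k A_{jk} B_{ki}.
For i=2, j=3 we need (AB)_{32}:
A_{31} * B_{12} = 1 * -7 = -7
A_{32} * B_{22} = -6 * 1 = -6
A_{33} * B_{32} = -7 * -4 = 28
Sum = -7 + -6 + 28 = 15

15


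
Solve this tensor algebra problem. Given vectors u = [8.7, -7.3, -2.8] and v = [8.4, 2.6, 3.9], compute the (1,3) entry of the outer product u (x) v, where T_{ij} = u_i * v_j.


The outer product entry T_{ij} = u_i * v_j.
We need i=1, j=3.
u_1 = 8.7, v_3 = 3.9
T_{1,3} = 8.7 * 3.9 = 33.93

33.93


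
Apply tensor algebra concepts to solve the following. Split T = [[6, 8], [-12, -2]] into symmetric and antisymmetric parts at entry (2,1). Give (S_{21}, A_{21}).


T_{21} = -12
T_{12} = 8
S_{21} = (-12 + 8)/2 = -4/2 = -2
A_{21} = (-12 - 8)/2 = -20/2 = -10
Check: S + A = -2 + -10 = -12 = T_{21}.

(-2, -10)


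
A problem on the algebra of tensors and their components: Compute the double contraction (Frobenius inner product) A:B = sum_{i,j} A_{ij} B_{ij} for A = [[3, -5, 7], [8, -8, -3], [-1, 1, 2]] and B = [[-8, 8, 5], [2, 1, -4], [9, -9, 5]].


A:B = sum over all i,j of A_{ij} * B_{ij}.
Row 1: 3*-8=-24, -5*8=-40, 7*5=35 => row sum = -29
Row 2: 8*2=16, -8*1=-8, -3*-4=12 => row sum = 20
Row 3: -1*9=-9, 1*-9=-9, 2*5=10 => row sum = -8
Total = -29 + 20 + -8 = -17

-17


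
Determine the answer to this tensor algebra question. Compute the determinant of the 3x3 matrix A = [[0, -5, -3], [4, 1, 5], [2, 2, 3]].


Expanding along the first row, det(A) = a11*M_11 - a12*M_12 + a13*M_13, where M_1j is the (1,j) minor.
Minor M_11 = 1*3 - 5*2 = -7
Minor M_12 = 4*3 - 5*2 = 2
Minor M_13 = 4*2 - 1*2 = 6
det = 0*(-7) - -5*(2) + -3*(6)
    = 0 - -10 + -18
    = -8

-8


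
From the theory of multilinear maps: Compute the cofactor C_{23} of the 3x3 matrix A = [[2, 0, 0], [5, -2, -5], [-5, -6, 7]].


To find cofactor C_{23}, delete row 2 and column 3.
The resulting 2x2 submatrix is: [[2, 0], [-5, -6]]
Minor M_{23} = 2*-6 - 0*-5
  = -12 - 0 = -12
Sign = (-1)^(2+3) = (-1)^5 = -1
Cofactor C_{23} = -1 * -12 = 12

12


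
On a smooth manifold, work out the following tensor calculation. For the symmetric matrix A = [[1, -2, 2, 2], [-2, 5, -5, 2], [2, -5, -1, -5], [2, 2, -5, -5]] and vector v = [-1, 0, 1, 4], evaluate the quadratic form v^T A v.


First compute Av:
(Av)_1 = 1*-1 + -2*0 + 2*1 + 2*4 = 9
(Av)_2 = -2*-1 + 5*0 + -5*1 + 2*4 = 5
(Av)_3 = 2*-1 + -5*0 + -1*1 + -5*4 = -23
(Av)_4 = 2*-1 + 2*0 + -5*1 + -5*4 = -27
Av = [9, 5, -23, -27]
Then v^T (Av) = -1*9 + 0*5 + 1*-23 + 4*-27
= -9 + 0 + -23 + -108 = -140

-140


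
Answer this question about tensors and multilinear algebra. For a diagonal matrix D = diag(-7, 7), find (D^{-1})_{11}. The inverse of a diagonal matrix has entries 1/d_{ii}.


For a diagonal matrix, the inverse has entries (D^{-1})_{ii} = 1/d_{ii}.
The diagonal entries are: d_{11} = -7, d_{22} = 7
We need (D^{-1})_{11} = 1/d_{11} = 1/-7 = -1/7

-1/7


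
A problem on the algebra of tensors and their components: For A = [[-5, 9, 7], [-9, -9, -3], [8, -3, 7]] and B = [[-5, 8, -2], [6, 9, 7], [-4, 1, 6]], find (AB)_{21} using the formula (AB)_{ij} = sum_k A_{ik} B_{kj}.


(AB)_{ij} = sum_k A_{ik} B_{kj}.
For i=2, j=1:
A_{21} * B_{11} = -9 * -5 = 45
A_{22} * B_{21} = -9 * 6 = -54
A_{23} * B_{31} = -3 * -4 = 12
Sum = 45 + -54 + 12 = 3

3


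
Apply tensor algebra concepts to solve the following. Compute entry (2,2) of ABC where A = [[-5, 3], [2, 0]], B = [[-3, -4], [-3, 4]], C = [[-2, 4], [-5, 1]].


(ABC)_{22} = sum_m (AB)_{2m} C_{m2}. First compute row 2 of AB.
(AB)_{21} = 2*-3 + 0*-3 = -6
(AB)_{22} = 2*-4 + 0*4 = -8
Now contract with column 2 of C:
(AB)_{21} * C_{12} = -6 * 4 = -24
(AB)_{22} * C_{22} = -8 * 1 = -8
(ABC)_{22} = -24 + -8 = -32

-32


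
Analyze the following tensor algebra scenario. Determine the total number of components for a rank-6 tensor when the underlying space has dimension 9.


The number of components of a rank-r tensor in d dimensions is d^r.
Here d = 9 and r = 6.
9^6 = 531441

531441


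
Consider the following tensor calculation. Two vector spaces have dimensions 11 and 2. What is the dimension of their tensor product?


The dimension of a tensor product is the product of dimensions.
dim(V) = 11, dim(W) = 2
dim(V (x) W) = 11 * 2 = 22

22


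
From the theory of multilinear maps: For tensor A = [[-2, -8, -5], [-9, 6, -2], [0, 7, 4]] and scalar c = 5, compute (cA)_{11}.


Scalar multiplication: (cA)_{ij} = c * A_{ij}.
c = 5
A_{11} = -2
(cA)_{11} = 5 * -2 = -10

-10


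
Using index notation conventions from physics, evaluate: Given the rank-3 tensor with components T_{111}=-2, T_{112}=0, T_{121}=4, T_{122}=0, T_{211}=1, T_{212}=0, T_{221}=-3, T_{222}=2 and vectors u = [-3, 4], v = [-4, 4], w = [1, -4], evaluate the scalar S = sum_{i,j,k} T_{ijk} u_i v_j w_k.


S = sum over i,j,k of T_{ijk} u_i v_j w_k. Expanding all 8 terms:
T_{111}*u_1*v_1*w_1 = -2*-3*-4*1 = -24  (running total: -24)
T_{112}*u_1*v_1*w_2 = 0*-3*-4*-4 = 0  (running total: -24)
T_{121}*u_1*v_2*w_1 = 4*-3*4*1 = -48  (running total: -72)
T_{122}*u_1*v_2*w_2 = 0*-3*4*-4 = 0  (running total: -72)
T_{211}*u_2*v_1*w_1 = 1*4*-4*1 = -16  (running total: -88)
T_{212}*u_2*v_1*w_2 = 0*4*-4*-4 = 0  (running total: -88)
T_{221}*u_2*v_2*w_1 = -3*4*4*1 = -48  (running total: -136)
T_{222}*u_2*v_2*w_2 = 2*4*4*-4 = -128  (running total: -264)
S = -264

-264


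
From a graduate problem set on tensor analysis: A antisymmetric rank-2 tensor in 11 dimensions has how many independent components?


A antisymmetric rank-2 tensor in d dimensions has d(d-1)/2 independent components.
d = 11
d(d-1)/2 = 11 * 10 / 2 = 110 / 2 = 55

55


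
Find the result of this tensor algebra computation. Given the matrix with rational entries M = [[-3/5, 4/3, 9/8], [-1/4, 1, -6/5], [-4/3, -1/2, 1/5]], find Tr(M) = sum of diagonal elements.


The trace is the sum of diagonal entries.
Diagonal: M[1,1] = -3/5, M[2,2] = 1, M[3,3] = 1/5
Tr(M) = -3/5 + 1 + 1/5
Computing step by step:
After adding M[1,1]: -3/5
After adding M[2,2]: 2/5
After adding M[3,3]: 3/5
Tr(M) = 3/5

3/5


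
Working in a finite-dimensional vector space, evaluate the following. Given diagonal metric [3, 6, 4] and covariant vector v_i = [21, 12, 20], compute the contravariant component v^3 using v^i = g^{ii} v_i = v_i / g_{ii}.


To raise an index with a diagonal metric: v^i = v_i / g_{ii}.
For index 3: v_3 = 20, g_{33} = 4
v^3 = 20 / 4 = 5

5


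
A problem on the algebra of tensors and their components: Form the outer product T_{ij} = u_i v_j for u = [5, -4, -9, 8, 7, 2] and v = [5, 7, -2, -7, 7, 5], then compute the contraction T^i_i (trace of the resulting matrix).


The outer product gives T_{ij} = u_i v_j.
The trace (contraction) is Tr(T) = sum_i T_{ii} = sum_i u_i v_i.
Diagonal entries:
T_{11} = u_1 * v_1 = 5 * 5 = 25
T_{22} = u_2 * v_2 = -4 * 7 = -28
T_{33} = u_3 * v_3 = -9 * -2 = 18
T_{44} = u_4 * v_4 = 8 * -7 = -56
T_{55} = u_5 * v_5 = 7 * 7 = 49
T_{66} = u_6 * v_6 = 2 * 5 = 10
Tr(T) = 25 + -28 + 18 + -56 + 49 + 10 = 18

18


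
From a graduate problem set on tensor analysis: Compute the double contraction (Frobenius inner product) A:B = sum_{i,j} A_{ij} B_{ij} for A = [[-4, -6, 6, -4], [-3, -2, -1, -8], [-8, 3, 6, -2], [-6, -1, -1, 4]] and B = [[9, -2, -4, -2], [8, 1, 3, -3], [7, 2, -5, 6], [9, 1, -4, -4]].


A:B = sum over all i,j of A_{ij} * B_{ij}.
Row 1: -4*9=-36, -6*-2=12, 6*-4=-24, -4*-2=8 => row sum = -40
Row 2: -3*8=-24, -2*1=-2, -1*3=-3, -8*-3=24 => row sum = -5
Row 3: -8*7=-56, 3*2=6, 6*-5=-30, -2*6=-12 => row sum = -92
Row 4: -6*9=-54, -1*1=-1, -1*-4=4, 4*-4=-16 => row sum = -67
Total = -40 + -5 + -92 + -67 = -204

-204


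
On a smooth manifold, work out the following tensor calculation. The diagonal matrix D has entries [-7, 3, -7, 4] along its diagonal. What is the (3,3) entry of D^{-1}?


For a diagonal matrix, the inverse has entries (D^{-1})_{ii} = 1/d_{ii}.
The diagonal entries are: d_{11} = -7, d_{22} = 3, d_{33} = -7, d_{44} = 4
We need (D^{-1})_{33} = 1/d_{33} = 1/-7 = -1/7

-1/7


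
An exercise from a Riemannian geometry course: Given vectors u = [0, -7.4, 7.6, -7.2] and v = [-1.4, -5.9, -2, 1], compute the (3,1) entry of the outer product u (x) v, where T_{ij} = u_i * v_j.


The outer product entry T_{ij} = u_i * v_j.
We need i=3, j=1.
u_3 = 7.6, v_1 = -1.4
T_{3,1} = 7.6 * -1.4 = -10.64

-10.64


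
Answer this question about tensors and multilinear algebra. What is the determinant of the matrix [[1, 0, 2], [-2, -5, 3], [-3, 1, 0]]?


Expanding along the first row, det(A) = a11*M_11 - a12*M_12 + a13*M_13, where M_1j is the (1,j) minor.
Minor M_11 = -5*0 - 3*1 = -3
Minor M_12 = -2*0 - 3*-3 = 9
Minor M_13 = -2*1 - -5*-3 = -17
det = 1*(-3) - 0*(9) + 2*(-17)
    = -3 - 0 + -34
    = -37

-37


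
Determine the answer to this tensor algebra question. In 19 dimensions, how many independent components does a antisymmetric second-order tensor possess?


A antisymmetric rank-2 tensor in d dimensions has d(d-1)/2 independent components.
d = 19
d(d-1)/2 = 19 * 18 / 2 = 342 / 2 = 171

171


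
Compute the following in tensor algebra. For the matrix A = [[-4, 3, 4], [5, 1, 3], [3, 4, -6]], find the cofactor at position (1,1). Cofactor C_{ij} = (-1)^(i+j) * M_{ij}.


To find cofactor C_{11}, delete row 1 and column 1.
The resulting 2x2 submatrix is: [[1, 3], [4, -6]]
Minor M_{11} = 1*-6 - 3*4
  = -6 - 12 = -18
Sign = (-1)^(1+1) = (-1)^2 = 1
Cofactor C_{11} = 1 * -18 = -18

-18


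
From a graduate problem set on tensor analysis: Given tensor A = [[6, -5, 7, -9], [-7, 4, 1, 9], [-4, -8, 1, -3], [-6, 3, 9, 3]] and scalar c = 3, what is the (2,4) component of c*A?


Scalar multiplication: (cA)_{ij} = c * A_{ij}.
c = 3
A_{24} = 9
(cA)_{24} = 3 * 9 = 27

27


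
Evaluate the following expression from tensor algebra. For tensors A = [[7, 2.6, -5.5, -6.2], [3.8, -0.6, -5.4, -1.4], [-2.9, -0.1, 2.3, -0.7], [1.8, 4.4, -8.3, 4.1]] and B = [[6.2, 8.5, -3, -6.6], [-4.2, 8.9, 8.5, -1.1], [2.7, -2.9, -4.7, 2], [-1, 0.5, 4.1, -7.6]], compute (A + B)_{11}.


Tensor addition is component-wise: (A + B)_{ij} = A_{ij} + B_{ij}.
A_{11} = 7
B_{11} = 6.2
(A + B)_{11} = 7 + 6.2 = 13.2

13.2


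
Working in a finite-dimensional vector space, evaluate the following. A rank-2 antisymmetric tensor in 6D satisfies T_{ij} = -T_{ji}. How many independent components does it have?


An antisymmetric rank-2 tensor satisfies A_{ij} = -A_{ji}, so diagonal entries are zero.
The independent components are the upper-triangular entries: C(n, 2) = n(n-1)/2.
n = 6
C(6, 2) = 6 * 5 / 2 = 30 / 2 = 15

15


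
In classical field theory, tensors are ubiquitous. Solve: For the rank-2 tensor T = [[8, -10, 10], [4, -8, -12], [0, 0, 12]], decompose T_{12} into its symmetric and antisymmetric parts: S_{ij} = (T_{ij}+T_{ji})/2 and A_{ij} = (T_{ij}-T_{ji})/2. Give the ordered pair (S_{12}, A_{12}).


T_{12} = -10
T_{21} = 4
S_{12} = (-10 + 4)/2 = -6/2 = -3
A_{12} = (-10 - 4)/2 = -14/2 = -7
Check: S + A = -3 + -7 = -10 = T_{12}.

(-3, -7)


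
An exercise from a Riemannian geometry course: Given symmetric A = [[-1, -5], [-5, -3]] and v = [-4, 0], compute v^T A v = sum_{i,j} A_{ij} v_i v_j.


First compute Av:
(Av)_1 = -1*-4 + -5*0 = 4
(Av)_2 = -5*-4 + -3*0 = 20
Av = [4, 20]
Then v^T (Av) = -4*4 + 0*20
= -16 + 0 = -16

-16


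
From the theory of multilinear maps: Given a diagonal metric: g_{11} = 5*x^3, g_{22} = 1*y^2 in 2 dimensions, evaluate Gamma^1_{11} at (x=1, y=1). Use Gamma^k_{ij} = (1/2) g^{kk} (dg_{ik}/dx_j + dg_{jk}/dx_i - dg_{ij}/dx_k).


For a diagonal metric, Gamma^k_{ij} = (1/2) g^{kk} (dg_{ik}/dx_j + dg_{jk}/dx_i - dg_{ij}/dx_k).
The metric is diagonal, so g_{ab} = 0 for a != b.
At the given point: g_{11} = 5, g_{22} = 1
g^{11} = 1/5
dg_{11}/dx_1 = dg_{11}/dx_1 = 15
dg_{11}/dx_1 = dg_{11}/dx_1 = 15
dg_{11}/dx_1 = dg_{11}/dx_1 = 15
Numerator = 15 + 15 - 15 = 15
Gamma^1_{11} = 15 / (2 * 5) = 3/2

3/2


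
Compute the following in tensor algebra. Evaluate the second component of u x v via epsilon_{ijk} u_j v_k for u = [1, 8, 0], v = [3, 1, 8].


(u x v)_2 = sum_{j,k} epsilon_{2jk} u_j v_k. Only permutations of (1,2,3) contribute; the two non-zero terms are:
eps_{213} u_1 v_3 = -1 * 1 * 8 = -8
eps_{231} u_3 v_1 = 1 * 0 * 3 = 0
(u x v)_2 = -8

-8


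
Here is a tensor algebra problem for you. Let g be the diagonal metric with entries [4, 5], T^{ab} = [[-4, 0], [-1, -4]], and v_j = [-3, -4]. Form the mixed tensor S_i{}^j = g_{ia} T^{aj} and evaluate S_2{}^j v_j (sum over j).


Step 1: lower the first index. For a diagonal metric, g_{ia} T^{aj} = g_{ii} T^{ij} (no sum on i).
g_{22} = 5
S_2{}^1 = 5 * T^{21} = 5 * -1 = -5
S_2{}^2 = 5 * T^{22} = 5 * -4 = -20
Step 2: contract S_2{}^j with v_j.
S_2{}^1 * v_1 = -5 * -3 = 15
S_2{}^2 * v_2 = -20 * -4 = 80
Result = 15 + 80 = 95

95


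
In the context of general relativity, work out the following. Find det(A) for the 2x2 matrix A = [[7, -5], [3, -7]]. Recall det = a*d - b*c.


For a 2x2 matrix [[a, b], [c, d]], det = a*d - b*c.
a = 7, b = -5, c = 3, d = -7
a*d = 7 * -7 = -49
b*c = -5 * 3 = -15
det = -49 - -15 = -34

-34


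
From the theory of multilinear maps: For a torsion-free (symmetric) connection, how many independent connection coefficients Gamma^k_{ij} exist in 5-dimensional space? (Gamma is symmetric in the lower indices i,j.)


Christoffel symbols Gamma^k_{ij} are symmetric in i,j, so there are d * d(d+1)/2 independent symbols.
d = 5
d(d+1)/2 = 5 * 6 / 2 = 15
Total = 5 * 15 = 75

75


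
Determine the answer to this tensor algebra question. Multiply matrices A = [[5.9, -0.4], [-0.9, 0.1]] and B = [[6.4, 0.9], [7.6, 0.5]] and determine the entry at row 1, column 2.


(AB)_{ij} = sum_k A_{ik} B_{kj}.
For i=1, j=2:
A_{11} * B_{12} = 5.9 * 0.9 = 5.31
A_{12} * B_{22} = -0.4 * 0.5 = -0.2
Sum = 5.31 + -0.2 = 5.11

5.11


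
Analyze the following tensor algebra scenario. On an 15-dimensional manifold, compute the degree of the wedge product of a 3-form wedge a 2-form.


The degree of a wedge product is the sum of the degrees of the individual forms.
Degrees: 3, 2
Total degree = 3 + 2 = 5

5


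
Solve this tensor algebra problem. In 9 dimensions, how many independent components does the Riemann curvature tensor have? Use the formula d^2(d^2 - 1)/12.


The Riemann tensor in d dimensions has d^2(d^2 - 1)/12 independent components.
d = 9, so d^2 = 81
d^2 - 1 = 80
d^2(d^2 - 1) = 81 * 80 = 6480
Divide by 12: 6480 / 12 = 540

540


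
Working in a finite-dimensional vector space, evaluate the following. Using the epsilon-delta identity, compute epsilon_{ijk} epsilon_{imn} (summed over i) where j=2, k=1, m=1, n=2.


Using the identity: epsilon_{ijk} epsilon_{imn} = delta_{jm} delta_{kn} - delta_{jn} delta_{km}.
delta_{21} = 0
delta_{12} = 0
delta_{22} = 1
delta_{11} = 1
Result = 0 * 0 - 1 * 1 = 0 - 1 = -1

-1


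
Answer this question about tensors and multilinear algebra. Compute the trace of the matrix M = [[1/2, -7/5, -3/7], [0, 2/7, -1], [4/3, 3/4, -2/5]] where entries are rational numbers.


The trace is the sum of diagonal entries.
Diagonal: M[1,1] = 1/2, M[2,2] = 2/7, M[3,3] = -2/5
Tr(M) = 1/2 + 2/7 + -2/5
Computing step by step:
After adding M[1,1]: 1/2
After adding M[2,2]: 11/14
After adding M[3,3]: 27/70
Tr(M) = 27/70

27/70


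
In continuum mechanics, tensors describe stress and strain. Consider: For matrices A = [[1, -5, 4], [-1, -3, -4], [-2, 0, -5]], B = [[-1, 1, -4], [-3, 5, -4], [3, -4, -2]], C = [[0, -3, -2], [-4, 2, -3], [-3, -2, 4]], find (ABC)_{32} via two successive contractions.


(ABC)_{32} = sum_m (AB)_{3m} C_{m2}. First compute row 3 of AB.
(AB)_{31} = -2*-1 + 0*-3 + -5*3 = -13
(AB)_{32} = -2*1 + 0*5 + -5*-4 = 18
(AB)_{33} = -2*-4 + 0*-4 + -5*-2 = 18
Now contract with column 2 of C:
(AB)_{31} * C_{12} = -13 * -3 = 39
(AB)_{32} * C_{22} = 18 * 2 = 36
(AB)_{33} * C_{32} = 18 * -2 = -36
(ABC)_{32} = 39 + 36 + -36 = 39

39


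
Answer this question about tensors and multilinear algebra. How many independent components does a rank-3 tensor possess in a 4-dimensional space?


The number of components of a rank-r tensor in d dimensions is d^r.
Here d = 4 and r = 3.
4^3 = 64

64


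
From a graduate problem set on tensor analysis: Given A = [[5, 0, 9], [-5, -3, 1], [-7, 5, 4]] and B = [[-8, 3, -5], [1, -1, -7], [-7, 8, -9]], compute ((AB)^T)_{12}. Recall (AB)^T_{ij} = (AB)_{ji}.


(AB)^T_{ij} = (AB)_{ji} = sum_k A_{jk} B_{ki}.
For i=1, j=2 we need (AB)_{21}:
A_{21} * B_{11} = -5 * -8 = 40
A_{22} * B_{21} = -3 * 1 = -3
A_{23} * B_{31} = 1 * -7 = -7
Sum = 40 + -3 + -7 = 30

30


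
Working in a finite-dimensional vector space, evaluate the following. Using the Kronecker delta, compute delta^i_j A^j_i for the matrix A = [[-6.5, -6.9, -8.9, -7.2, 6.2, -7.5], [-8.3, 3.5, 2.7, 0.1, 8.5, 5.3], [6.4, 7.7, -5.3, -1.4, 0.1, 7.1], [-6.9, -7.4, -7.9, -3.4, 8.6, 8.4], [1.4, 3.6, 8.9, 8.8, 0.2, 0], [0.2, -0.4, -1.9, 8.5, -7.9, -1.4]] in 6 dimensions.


The contraction (trace) of a rank-2 tensor is the sum of its diagonal elements.
Diagonal entries: A[1,1] = -6.5, A[2,2] = 3.5, A[3,3] = -5.3, A[4,4] = -3.4, A[5,5] = 0.2, A[6,6] = -1.4
Tr(A) = -6.5 + 3.5 + -5.3 + -3.4 + 0.2 + -1.4 = -12.9

-12.9


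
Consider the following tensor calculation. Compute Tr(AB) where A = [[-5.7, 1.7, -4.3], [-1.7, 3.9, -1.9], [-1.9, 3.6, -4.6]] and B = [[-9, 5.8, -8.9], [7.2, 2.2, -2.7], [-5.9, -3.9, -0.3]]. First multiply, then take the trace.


Tr(AB) = sum_i (AB)_{ii} where (AB)_{ii} = sum_k A_{ik} B_{ki}.
(AB)_{11} = -5.7*-9 + 1.7*7.2 + -4.3*-5.9 = 88.91
(AB)_{22} = -1.7*5.8 + 3.9*2.2 + -1.9*-3.9 = 6.13
(AB)_{33} = -1.9*-8.9 + 3.6*-2.7 + -4.6*-0.3 = 8.57
Tr(AB) = 88.91 + 6.13 + 8.57 = 103.61

103.61


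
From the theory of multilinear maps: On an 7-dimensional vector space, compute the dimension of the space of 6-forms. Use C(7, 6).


The dimension of the space of p-forms on an n-dimensional space is C(n, p).
n = 7, p = 6
C(7, 6) = 7! / (6! * 1!) = 7

7


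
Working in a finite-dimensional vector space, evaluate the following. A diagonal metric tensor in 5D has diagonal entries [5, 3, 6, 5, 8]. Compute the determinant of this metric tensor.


For a diagonal metric, the determinant is the product of diagonal entries.
Diagonal entries: 5, 3, 6, 5, 8
det(g) = 5 * 3 * 6 * 5 * 8 = 3600

3600


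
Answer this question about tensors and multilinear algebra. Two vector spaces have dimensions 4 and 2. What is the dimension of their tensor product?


The dimension of a tensor product is the product of dimensions.
dim(V) = 4, dim(W) = 2
dim(V (x) W) = 4 * 2 = 8

8


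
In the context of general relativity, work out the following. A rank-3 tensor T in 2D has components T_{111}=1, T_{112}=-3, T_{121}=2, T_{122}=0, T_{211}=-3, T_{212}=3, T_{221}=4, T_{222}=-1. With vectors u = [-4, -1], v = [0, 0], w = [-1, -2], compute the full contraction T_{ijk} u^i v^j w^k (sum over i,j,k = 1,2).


S = sum over i,j,k of T_{ijk} u_i v_j w_k. Expanding all 8 terms:
T_{111}*u_1*v_1*w_1 = 1*-4*0*-1 = 0  (running total: 0)
T_{112}*u_1*v_1*w_2 = -3*-4*0*-2 = 0  (running total: 0)
T_{121}*u_1*v_2*w_1 = 2*-4*0*-1 = 0  (running total: 0)
T_{122}*u_1*v_2*w_2 = 0*-4*0*-2 = 0  (running total: 0)
T_{211}*u_2*v_1*w_1 = -3*-1*0*-1 = 0  (running total: 0)
T_{212}*u_2*v_1*w_2 = 3*-1*0*-2 = 0  (running total: 0)
T_{221}*u_2*v_2*w_1 = 4*-1*0*-1 = 0  (running total: 0)
T_{222}*u_2*v_2*w_2 = -1*-1*0*-2 = 0  (running total: 0)
S = 0

0


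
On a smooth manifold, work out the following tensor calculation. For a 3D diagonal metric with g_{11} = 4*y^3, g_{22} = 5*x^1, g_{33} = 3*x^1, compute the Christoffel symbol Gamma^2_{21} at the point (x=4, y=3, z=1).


For a diagonal metric, Gamma^k_{ij} = (1/2) g^{kk} (dg_{ik}/dx_j + dg_{jk}/dx_i - dg_{ij}/dx_k).
The metric is diagonal, so g_{ab} = 0 for a != b.
At the given point: g_{11} = 108, g_{22} = 20, g_{33} = 12
g^{22} = 1/20
dg_{22}/dx_1 = dg_{22}/dx_1 = 5
dg_{12}/dx_2 = 0 (off-diagonal)
dg_{21}/dx_2 = 0 (off-diagonal)
Numerator = 5 + 0 - 0 = 5
Gamma^2_{21} = 5 / (2 * 20) = 1/8

1/8


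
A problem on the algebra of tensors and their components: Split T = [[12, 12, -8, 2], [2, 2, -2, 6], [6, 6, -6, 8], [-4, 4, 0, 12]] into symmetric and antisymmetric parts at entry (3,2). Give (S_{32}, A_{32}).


T_{32} = 6
T_{23} = -2
S_{32} = (6 + -2)/2 = 4/2 = 2
A_{32} = (6 - -2)/2 = 8/2 = 4
Check: S + A = 2 + 4 = 6 = T_{32}.

(2, 4)


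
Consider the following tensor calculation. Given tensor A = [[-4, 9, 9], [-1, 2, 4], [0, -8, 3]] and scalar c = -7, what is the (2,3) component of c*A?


Scalar multiplication: (cA)_{ij} = c * A_{ij}.
c = -7
A_{23} = 4
(cA)_{23} = -7 * 4 = -28

-28


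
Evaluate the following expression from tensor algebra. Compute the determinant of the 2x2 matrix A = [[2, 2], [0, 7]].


For a 2x2 matrix [[a, b], [c, d]], det = a*d - b*c.
a = 2, b = 2, c = 0, d = 7
a*d = 2 * 7 = 14
b*c = 2 * 0 = 0
det = 14 - 0 = 14

14


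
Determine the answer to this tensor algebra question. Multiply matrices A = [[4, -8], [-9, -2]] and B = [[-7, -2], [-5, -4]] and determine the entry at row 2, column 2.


(AB)_{ij} = sum_k A_{ik} B_{kj}.
For i=2, j=2:
A_{21} * B_{12} = -9 * -2 = 18
A_{22} * B_{22} = -2 * -4 = 8
Sum = 18 + 8 = 26

26


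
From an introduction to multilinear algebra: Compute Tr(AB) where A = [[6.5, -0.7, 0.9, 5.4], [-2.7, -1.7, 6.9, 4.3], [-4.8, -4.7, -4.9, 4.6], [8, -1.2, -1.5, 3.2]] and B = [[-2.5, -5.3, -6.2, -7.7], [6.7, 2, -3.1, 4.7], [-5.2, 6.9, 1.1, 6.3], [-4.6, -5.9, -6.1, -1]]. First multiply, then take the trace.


Tr(AB) = sum_i (AB)_{ii} where (AB)_{ii} = sum_k A_{ik} B_{ki}.
(AB)_{11} = 6.5*-2.5 + -0.7*6.7 + 0.9*-5.2 + 5.4*-4.6 = -50.46
(AB)_{22} = -2.7*-5.3 + -1.7*2 + 6.9*6.9 + 4.3*-5.9 = 33.15
(AB)_{33} = -4.8*-6.2 + -4.7*-3.1 + -4.9*1.1 + 4.6*-6.1 = 10.88
(AB)_{44} = 8*-7.7 + -1.2*4.7 + -1.5*6.3 + 3.2*-1 = -79.89
Tr(AB) = -50.46 + 33.15 + 10.88 + -79.89 = -86.32

-86.32


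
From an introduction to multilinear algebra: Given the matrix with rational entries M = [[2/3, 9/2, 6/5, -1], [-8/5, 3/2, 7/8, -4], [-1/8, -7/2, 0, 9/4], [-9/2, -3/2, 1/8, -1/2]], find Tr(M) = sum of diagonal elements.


The trace is the sum of diagonal entries.
Diagonal: M[1,1] = 2/3, M[2,2] = 3/2, M[3,3] = 0, M[4,4] = -1/2
Tr(M) = 2/3 + 3/2 + 0 + -1/2
Computing step by step:
After adding M[1,1]: 2/3
After adding M[2,2]: 13/6
After adding M[3,3]: 13/6
After adding M[4,4]: 5/3
Tr(M) = 5/3

5/3


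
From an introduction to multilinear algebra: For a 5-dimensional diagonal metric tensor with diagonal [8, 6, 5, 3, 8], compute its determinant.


For a diagonal metric, the determinant is the product of diagonal entries.
Diagonal entries: 8, 6, 5, 3, 8
det(g) = 8 * 6 * 5 * 3 * 8 = 5760

5760


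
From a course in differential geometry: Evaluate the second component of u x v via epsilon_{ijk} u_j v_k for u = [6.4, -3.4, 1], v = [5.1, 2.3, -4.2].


(u x v)_2 = sum_{j,k} epsilon_{2jk} u_j v_k. Only permutations of (1,2,3) contribute; the two non-zero terms are:
eps_{213} u_1 v_3 = -1 * 6.4 * -4.2 = 26.88
eps_{231} u_3 v_1 = 1 * 1 * 5.1 = 5.1
(u x v)_2 = 31.98

31.98


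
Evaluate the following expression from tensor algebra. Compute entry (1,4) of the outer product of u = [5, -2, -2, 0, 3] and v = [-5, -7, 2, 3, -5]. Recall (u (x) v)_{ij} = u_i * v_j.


The outer product entry T_{ij} = u_i * v_j.
We need i=1, j=4.
u_1 = 5, v_4 = 3
T_{1,4} = 5 * 3 = 15

15


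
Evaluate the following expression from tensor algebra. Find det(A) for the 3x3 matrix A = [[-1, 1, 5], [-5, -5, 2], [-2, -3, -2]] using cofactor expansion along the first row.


Expanding along the first row, det(A) = a11*M_11 - a12*M_12 + a13*M_13, where M_1j is the (1,j) minor.
Minor M_11 = -5*-2 - 2*-3 = 16
Minor M_12 = -5*-2 - 2*-2 = 14
Minor M_13 = -5*-3 - -5*-2 = 5
det = -1*(16) - 1*(14) + 5*(5)
    = -16 - 14 + 25
    = -5

-5


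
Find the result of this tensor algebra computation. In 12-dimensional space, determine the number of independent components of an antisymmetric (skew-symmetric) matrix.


An antisymmetric rank-2 tensor satisfies A_{ij} = -A_{ji}, so diagonal entries are zero.
The independent components are the upper-triangular entries: C(n, 2) = n(n-1)/2.
n = 12
C(12, 2) = 12 * 11 / 2 = 132 / 2 = 66

66


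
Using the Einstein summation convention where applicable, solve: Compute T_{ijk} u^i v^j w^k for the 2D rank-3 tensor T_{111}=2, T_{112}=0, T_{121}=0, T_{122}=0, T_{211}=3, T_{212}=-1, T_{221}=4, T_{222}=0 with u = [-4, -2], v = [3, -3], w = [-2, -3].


S = sum over i,j,k of T_{ijk} u_i v_j w_k. Expanding all 8 terms:
T_{111}*u_1*v_1*w_1 = 2*-4*3*-2 = 48  (running total: 48)
T_{112}*u_1*v_1*w_2 = 0*-4*3*-3 = 0  (running total: 48)
T_{121}*u_1*v_2*w_1 = 0*-4*-3*-2 = 0  (running total: 48)
T_{122}*u_1*v_2*w_2 = 0*-4*-3*-3 = 0  (running total: 48)
T_{211}*u_2*v_1*w_1 = 3*-2*3*-2 = 36  (running total: 84)
T_{212}*u_2*v_1*w_2 = -1*-2*3*-3 = -18  (running total: 66)
T_{221}*u_2*v_2*w_1 = 4*-2*-3*-2 = -48  (running total: 18)
T_{222}*u_2*v_2*w_2 = 0*-2*-3*-3 = 0  (running total: 18)
S = 18

18


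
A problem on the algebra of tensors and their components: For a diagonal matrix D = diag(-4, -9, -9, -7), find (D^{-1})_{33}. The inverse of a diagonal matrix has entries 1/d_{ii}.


For a diagonal matrix, the inverse has entries (D^{-1})_{ii} = 1/d_{ii}.
The diagonal entries are: d_{11} = -4, d_{22} = -9, d_{33} = -9, d_{44} = -7
We need (D^{-1})_{33} = 1/d_{33} = 1/-9 = -1/9

-1/9


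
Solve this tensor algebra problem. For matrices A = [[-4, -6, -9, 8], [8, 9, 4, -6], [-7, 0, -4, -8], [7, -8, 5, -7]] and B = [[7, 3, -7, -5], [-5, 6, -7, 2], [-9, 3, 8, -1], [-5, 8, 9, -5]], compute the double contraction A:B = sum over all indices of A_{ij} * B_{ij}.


A:B = sum over all i,j of A_{ij} * B_{ij}.
Row 1: -4*7=-28, -6*3=-18, -9*-7=63, 8*-5=-40 => row sum = -23
Row 2: 8*-5=-40, 9*6=54, 4*-7=-28, -6*2=-12 => row sum = -26
Row 3: -7*-9=63, 0*3=0, -4*8=-32, -8*-1=8 => row sum = 39
Row 4: 7*-5=-35, -8*8=-64, 5*9=45, -7*-5=35 => row sum = -19
Total = -23 + -26 + 39 + -19 = -29

-29


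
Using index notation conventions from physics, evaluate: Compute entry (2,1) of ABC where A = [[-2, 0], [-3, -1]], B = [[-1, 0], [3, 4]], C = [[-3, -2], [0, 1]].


(ABC)_{21} = sum_m (AB)_{2m} C_{m1}. First compute row 2 of AB.
(AB)_{21} = -3*-1 + -1*3 = 0
(AB)_{22} = -3*0 + -1*4 = -4
Now contract with column 1 of C:
(AB)_{21} * C_{11} = 0 * -3 = 0
(AB)_{22} * C_{21} = -4 * 0 = 0
(ABC)_{21} = 0 + 0 = 0

0


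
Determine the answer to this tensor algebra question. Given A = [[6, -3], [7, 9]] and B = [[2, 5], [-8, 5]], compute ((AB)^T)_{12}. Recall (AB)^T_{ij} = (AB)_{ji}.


(AB)^T_{ij} = (AB)_{ji} = sum_k A_{jk} B_{ki}.
For i=1, j=2 we need (AB)_{21}:
A_{21} * B_{11} = 7 * 2 = 14
A_{22} * B_{21} = 9 * -8 = -72
Sum = 14 + -72 = -58

-58


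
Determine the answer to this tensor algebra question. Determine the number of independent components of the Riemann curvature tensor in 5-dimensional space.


The Riemann tensor in d dimensions has d^2(d^2 - 1)/12 independent components.
d = 5, so d^2 = 25
d^2 - 1 = 24
d^2(d^2 - 1) = 25 * 24 = 600
Divide by 12: 600 / 12 = 50

50


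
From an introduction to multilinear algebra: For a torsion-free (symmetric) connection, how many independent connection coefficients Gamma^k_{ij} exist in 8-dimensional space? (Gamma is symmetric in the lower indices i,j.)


Christoffel symbols Gamma^k_{ij} are symmetric in i,j, so there are d * d(d+1)/2 independent symbols.
d = 8
d(d+1)/2 = 8 * 9 / 2 = 36
Total = 8 * 36 = 288

288


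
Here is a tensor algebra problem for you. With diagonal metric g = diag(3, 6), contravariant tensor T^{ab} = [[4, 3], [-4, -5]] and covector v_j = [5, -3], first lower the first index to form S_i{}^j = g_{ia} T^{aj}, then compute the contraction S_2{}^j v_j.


Step 1: lower the first index. For a diagonal metric, g_{ia} T^{aj} = g_{ii} T^{ij} (no sum on i).
g_{22} = 6
S_2{}^1 = 6 * T^{21} = 6 * -4 = -24
S_2{}^2 = 6 * T^{22} = 6 * -5 = -30
Step 2: contract S_2{}^j with v_j.
S_2{}^1 * v_1 = -24 * 5 = -120
S_2{}^2 * v_2 = -30 * -3 = 90
Result = -120 + 90 = -30

-30


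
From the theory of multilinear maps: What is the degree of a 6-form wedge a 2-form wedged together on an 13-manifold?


The degree of a wedge product is the sum of the degrees of the individual forms.
Degrees: 6, 2
Total degree = 6 + 2 = 8

8


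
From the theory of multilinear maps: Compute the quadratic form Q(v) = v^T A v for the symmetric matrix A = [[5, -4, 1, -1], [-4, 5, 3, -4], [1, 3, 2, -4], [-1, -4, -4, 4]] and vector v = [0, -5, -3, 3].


First compute Av:
(Av)_1 = 5*0 + -4*-5 + 1*-3 + -1*3 = 14
(Av)_2 = -4*0 + 5*-5 + 3*-3 + -4*3 = -46
(Av)_3 = 1*0 + 3*-5 + 2*-3 + -4*3 = -33
(Av)_4 = -1*0 + -4*-5 + -4*-3 + 4*3 = 44
Av = [14, -46, -33, 44]
Then v^T (Av) = 0*14 + -5*-46 + -3*-33 + 3*44
= 0 + 230 + 99 + 132 = 461

461


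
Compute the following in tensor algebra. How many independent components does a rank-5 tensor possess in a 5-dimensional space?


The number of components of a rank-r tensor in d dimensions is d^r.
Here d = 5 and r = 5.
5^5 = 3125

3125


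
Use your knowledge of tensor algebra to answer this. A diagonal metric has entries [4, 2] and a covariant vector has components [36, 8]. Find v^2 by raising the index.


To raise an index with a diagonal metric: v^i = v_i / g_{ii}.
For index 2: v_2 = 8, g_{22} = 2
v^2 = 8 / 2 = 4

4


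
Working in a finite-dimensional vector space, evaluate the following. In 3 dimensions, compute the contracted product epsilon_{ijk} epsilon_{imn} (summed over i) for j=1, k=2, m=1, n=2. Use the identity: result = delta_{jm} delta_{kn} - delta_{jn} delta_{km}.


Using the identity: epsilon_{ijk} epsilon_{imn} = delta_{jm} delta_{kn} - delta_{jn} delta_{km}.
delta_{11} = 1
delta_{22} = 1
delta_{12} = 0
delta_{21} = 0
Result = 1 * 1 - 0 * 0 = 1 - 0 = 1

1


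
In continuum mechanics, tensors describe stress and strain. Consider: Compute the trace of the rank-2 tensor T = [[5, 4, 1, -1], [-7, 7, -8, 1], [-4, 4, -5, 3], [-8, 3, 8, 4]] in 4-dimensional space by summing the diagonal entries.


The contraction (trace) of a rank-2 tensor is the sum of its diagonal elements.
Diagonal entries: A[1,1] = 5, A[2,2] = 7, A[3,3] = -5, A[4,4] = 4
Tr(A) = 5 + 7 + -5 + 4 = 11

11


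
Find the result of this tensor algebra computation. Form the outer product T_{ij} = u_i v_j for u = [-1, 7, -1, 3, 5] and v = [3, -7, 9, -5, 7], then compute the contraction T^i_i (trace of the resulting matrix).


The outer product gives T_{ij} = u_i v_j.
The trace (contraction) is Tr(T) = sum_i T_{ii} = sum_i u_i v_i.
Diagonal entries:
T_{11} = u_1 * v_1 = -1 * 3 = -3
T_{22} = u_2 * v_2 = 7 * -7 = -49
T_{33} = u_3 * v_3 = -1 * 9 = -9
T_{44} = u_4 * v_4 = 3 * -5 = -15
T_{55} = u_5 * v_5 = 5 * 7 = 35
Tr(T) = -3 + -49 + -9 + -15 + 35 = -41

-41


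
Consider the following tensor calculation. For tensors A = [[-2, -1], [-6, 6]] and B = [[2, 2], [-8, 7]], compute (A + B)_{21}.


Tensor addition is component-wise: (A + B)_{ij} = A_{ij} + B_{ij}.
A_{21} = -6
B_{21} = -8
(A + B)_{21} = -6 + -8 = -14

-14


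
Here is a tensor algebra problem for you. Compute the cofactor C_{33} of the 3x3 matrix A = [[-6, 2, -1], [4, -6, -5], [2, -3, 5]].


To find cofactor C_{33}, delete row 3 and column 3.
The resulting 2x2 submatrix is: [[-6, 2], [4, -6]]
Minor M_{33} = -6*-6 - 2*4
  = 36 - 8 = 28
Sign = (-1)^(3+3) = (-1)^6 = 1
Cofactor C_{33} = 1 * 28 = 28

28


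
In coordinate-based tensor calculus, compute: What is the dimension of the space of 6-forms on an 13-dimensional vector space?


The dimension of the space of p-forms on an n-dimensional space is C(n, p).
n = 13, p = 6
C(13, 6) = 13! / (6! * 7!) = 1716

1716


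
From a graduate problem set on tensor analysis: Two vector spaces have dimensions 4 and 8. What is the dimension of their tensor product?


The dimension of a tensor product is the product of dimensions.
dim(V) = 4, dim(W) = 8
dim(V (x) W) = 4 * 8 = 32

32


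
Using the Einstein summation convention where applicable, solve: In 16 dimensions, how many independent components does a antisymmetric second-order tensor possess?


A antisymmetric rank-2 tensor in d dimensions has d(d-1)/2 independent components.
d = 16
d(d-1)/2 = 16 * 15 / 2 = 240 / 2 = 120

120


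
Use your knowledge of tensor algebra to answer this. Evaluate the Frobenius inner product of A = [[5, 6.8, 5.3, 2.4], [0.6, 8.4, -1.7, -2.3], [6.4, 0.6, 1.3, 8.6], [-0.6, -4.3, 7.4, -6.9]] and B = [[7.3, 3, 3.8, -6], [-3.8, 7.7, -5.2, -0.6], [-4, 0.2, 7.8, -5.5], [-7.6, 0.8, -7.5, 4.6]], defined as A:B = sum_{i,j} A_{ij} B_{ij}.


A:B = sum over all i,j of A_{ij} * B_{ij}.
Row 1: 5*7.3=36.5, 6.8*3=20.4, 5.3*3.8=20.14, 2.4*-6=-14.4 => row sum = 62.64
Row 2: 0.6*-3.8=-2.28, 8.4*7.7=64.68, -1.7*-5.2=8.84, -2.3*-0.6=1.38 => row sum = 72.62
Row 3: 6.4*-4=-25.6, 0.6*0.2=0.12, 1.3*7.8=10.14, 8.6*-5.5=-47.3 => row sum = -62.64
Row 4: -0.6*-7.6=4.56, -4.3*0.8=-3.44, 7.4*-7.5=-55.5, -6.9*4.6=-31.74 => row sum = -86.12
Total = 62.64 + 72.62 + -62.64 + -86.12 = -13.5

-13.5


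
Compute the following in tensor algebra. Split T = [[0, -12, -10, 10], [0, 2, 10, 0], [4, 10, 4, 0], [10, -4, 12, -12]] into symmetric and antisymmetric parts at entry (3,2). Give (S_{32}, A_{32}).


T_{32} = 10
T_{23} = 10
S_{32} = (10 + 10)/2 = 20/2 = 10
A_{32} = (10 - 10)/2 = 0/2 = 0
Check: S + A = 10 + 0 = 10 = T_{32}.

(10, 0)


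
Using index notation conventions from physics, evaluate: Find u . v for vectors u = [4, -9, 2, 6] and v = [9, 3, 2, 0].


The inner product u . v = sum of u_i * v_i.
Term-by-term: 4 * 9, -9 * 3, 2 * 2, 6 * 0
Products: 36, -27, 4, 0
Sum = 36 + -27 + 4 + 0 = 13

13


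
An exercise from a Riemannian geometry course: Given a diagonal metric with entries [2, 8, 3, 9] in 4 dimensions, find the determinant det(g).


For a diagonal metric, the determinant is the product of diagonal entries.
Diagonal entries: 2, 8, 3, 9
det(g) = 2 * 8 * 3 * 9 = 432

432


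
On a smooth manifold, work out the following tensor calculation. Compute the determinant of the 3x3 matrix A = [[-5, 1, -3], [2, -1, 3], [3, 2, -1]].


Expanding along the first row, det(A) = a11*M_11 - a12*M_12 + a13*M_13, where M_1j is the (1,j) minor.
Minor M_11 = -1*-1 - 3*2 = -5
Minor M_12 = 2*-1 - 3*3 = -11
Minor M_13 = 2*2 - -1*3 = 7
det = -5*(-5) - 1*(-11) + -3*(7)
    = 25 - -11 + -21
    = 15

15


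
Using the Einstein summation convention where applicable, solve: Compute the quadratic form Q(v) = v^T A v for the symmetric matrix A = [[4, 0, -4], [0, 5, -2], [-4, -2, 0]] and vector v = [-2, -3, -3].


First compute Av:
(Av)_1 = 4*-2 + 0*-3 + -4*-3 = 4
(Av)_2 = 0*-2 + 5*-3 + -2*-3 = -9
(Av)_3 = -4*-2 + -2*-3 + 0*-3 = 14
Av = [4, -9, 14]
Then v^T (Av) = -2*4 + -3*-9 + -3*14
= -8 + 27 + -42 = -23

-23
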